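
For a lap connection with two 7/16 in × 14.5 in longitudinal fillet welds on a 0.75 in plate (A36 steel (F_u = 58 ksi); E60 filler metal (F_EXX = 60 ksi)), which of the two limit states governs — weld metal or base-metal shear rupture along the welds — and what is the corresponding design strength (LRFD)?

φR_n ≈ 242 kip (weld metal governs)

t_e = 0.707 × 0.4375 = 0.3093 in; L = 29 in.
Weld metal: φR_n = 0.75 × 0.6 × 60 × 0.3093 × 29 = 242.2 kip.
Base metal (shear rupture): φR_n = 0.75 × 0.6 × 58 × 0.75 × 29 = 567.7 kip.
Governing: weld metal.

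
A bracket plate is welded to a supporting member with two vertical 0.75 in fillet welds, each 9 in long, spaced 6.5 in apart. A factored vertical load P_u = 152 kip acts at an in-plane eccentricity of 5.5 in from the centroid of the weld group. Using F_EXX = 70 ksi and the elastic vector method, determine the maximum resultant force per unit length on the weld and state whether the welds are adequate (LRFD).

Total weld length L_w = 18 in. Treat welds as unit-width lines.
Polar moment about centroid: J = 2[d³/12 + d(b/2)²] = 2[9³/12 + 9×3.25²] = 311.6 in³.
Direct shear f_v = P/L_w = 152 / 18 = 8.444 kip/in (vertical).
Torsion M = P·e = 152 × 5.5 = 836 kip·in.
Critical point at (x, y) = (3.25, 4.5) from centroid. f_tx = M·y/J = 12.07 kip/in; f_ty = M·x/J = 8.719 kip/in.
Resultant f_max = √[f_tx² + (f_v + f_ty)²] = √[12.07² + (8.444 + 8.719)²] = 20.98 kip/in.
Capacity per unit length: φr_n = 0.75 × 0.6 × 70 × (0.707 × 0.75) = 16.7 kip/in.
20.98 > 16.7 → NOT adequate.

f_max ≈ 21 kip/in; NOT adequate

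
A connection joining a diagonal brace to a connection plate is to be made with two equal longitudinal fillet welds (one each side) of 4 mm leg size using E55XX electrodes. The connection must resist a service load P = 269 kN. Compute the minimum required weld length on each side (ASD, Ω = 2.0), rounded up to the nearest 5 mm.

E55XX → F_EXX = 550 MPa.
Throat t_e = 0.707 × 4 = 2.828 mm.
r_n/Ω = (0.6 × 550 × 2.828) / 2.0 = 466.6 N/mm = 0.4666 kN/mm.
L_req = P / (r_n/Ω) = 269 / 0.4666 = 576.5 mm total.
Per side: 576.5 / 2 = 288.2 mm.
Round up → use L = 290 mm on each side.

L = 290 mm on each side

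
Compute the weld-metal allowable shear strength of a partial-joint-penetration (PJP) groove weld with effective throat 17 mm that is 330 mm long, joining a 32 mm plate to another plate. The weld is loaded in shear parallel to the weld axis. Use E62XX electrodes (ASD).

E62XX → F_EXX = 620 MPa.
Effective throat (given) t_e = 17 mm.
A_we = 17 × 330 = 5610 mm².
F_nw = 0.6 F_EXX = 372 MPa.
R_n/Ω = (372 × 5610) / 2.0 × 10⁻³ = 1043 kN.

R_n/Ω ≈ 1040 kN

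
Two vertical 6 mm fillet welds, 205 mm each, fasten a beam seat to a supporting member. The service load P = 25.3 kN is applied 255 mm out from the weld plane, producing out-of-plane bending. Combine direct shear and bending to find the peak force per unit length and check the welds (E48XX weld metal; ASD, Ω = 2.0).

E48XX → F_EXX = 480 MPa.
L_w = 2 × 205 = 410 mm; section modulus (unit throat) S = 2 × L²/6 = 14010 mm².
Direct shear f_v = P/L_w = 25.3×10³/410 = 61.71 N/mm.
Moment M = P × e = 25.3×10³ × 255 = 6451500 N·mm; bending f_b = M/S = 460.5 N/mm.
f_max = √(f_v² + f_b²) = √(61.71² + 460.5²) = 464.7 N/mm.
r_n/Ω = (1/2.0) × 0.6 × 480 × (0.707 × 6) = 610.8 N/mm → adequate.

f_max ≈ 465 N/mm; adequate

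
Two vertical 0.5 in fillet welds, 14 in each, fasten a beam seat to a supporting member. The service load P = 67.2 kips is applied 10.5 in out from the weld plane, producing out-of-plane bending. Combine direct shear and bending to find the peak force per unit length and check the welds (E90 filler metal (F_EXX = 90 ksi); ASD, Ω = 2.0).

L_w = 2 × 14 = 28 in; section modulus (unit throat) S = 2 × L²/6 = 65.33 in².
Direct shear f_v = P/L_w = 67.2/28 = 2.4 kip/in.
Moment M = P × e = 67.2 × 10.5 = 705.6 kip·in; bending f_b = M/S = 10.8 kip/in.
f_max = √(f_v² + f_b²) = √(2.4² + 10.8²) = 11.06 kip/in.
r_n/Ω = (1/2.0) × 0.6 × 90 × (0.707 × 0.5) = 9.544 kip/in → NOT adequate.

f_max ≈ 11.1 kip/in; NOT adequate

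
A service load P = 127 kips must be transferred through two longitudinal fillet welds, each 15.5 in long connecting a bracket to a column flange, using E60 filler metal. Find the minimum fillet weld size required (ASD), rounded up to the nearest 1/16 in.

E60XX → F_EXX = 60 ksi.
Total weld length L = 31 in.
Required throat t_e = P × Ω / (0.6 F_EXX × L) = 127 × 2.0 / (0.6 × 60 × 31) = 0.2276 in.
Required leg w = t_e / 0.707 = 0.3219 in → use 3/8 in.

w = 3/8 in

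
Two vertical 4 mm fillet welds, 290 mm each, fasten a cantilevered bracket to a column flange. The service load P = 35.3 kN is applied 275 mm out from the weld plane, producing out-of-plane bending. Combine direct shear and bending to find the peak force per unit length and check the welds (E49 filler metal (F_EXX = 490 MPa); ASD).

L_w = 2 × 290 = 580 mm; section modulus (unit throat) S = 2 × L²/6 = 28030 mm².
Direct shear f_v = P/L_w = 35.3×10³/580 = 60.86 N/mm.
Moment M = P × e = 35.3×10³ × 275 = 9707500 N·mm; bending f_b = M/S = 346.3 N/mm.
f_max = √(f_v² + f_b²) = √(60.86² + 346.3²) = 351.6 N/mm.
r_n/Ω = (1/2.0) × 0.6 × 490 × (0.707 × 4) = 415.7 N/mm → adequate.

f_max ≈ 352 N/mm; adequate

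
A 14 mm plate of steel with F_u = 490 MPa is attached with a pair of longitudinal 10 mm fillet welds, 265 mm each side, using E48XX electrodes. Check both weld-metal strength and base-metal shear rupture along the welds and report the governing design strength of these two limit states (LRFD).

φR_n ≈ 809 kN (weld metal governs)

E48XX → F_EXX = 480 MPa.
t_e = 0.707 × 10 = 7.07 mm; L = 530 mm.
Weld metal: φR_n = 0.75 × 0.6 × 480 × 7.07 × 530 × 10⁻³ = 809.4 kN.
Base metal (shear rupture): φR_n = 0.75 × 0.6 × 490 × 14 × 530 × 10⁻³ = 1636 kN.
Governing: weld metal.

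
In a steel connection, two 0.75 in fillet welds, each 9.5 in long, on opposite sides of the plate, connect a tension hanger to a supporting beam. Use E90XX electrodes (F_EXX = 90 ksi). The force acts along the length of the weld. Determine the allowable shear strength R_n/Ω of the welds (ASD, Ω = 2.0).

Effective throat t_e = 0.707 × 0.75 = 0.5302 in.
Total length L = 19 in; A_we = 0.5302 × 19 = 10.07 in².
F_nw = 0.6 F_EXX = 0.6 × 90 = 54 ksi.
R_n = 54 × 10.07 = 544 kips; R_n/Ω = 544/2.0 = 272 kips.

R_n/Ω ≈ 272 kips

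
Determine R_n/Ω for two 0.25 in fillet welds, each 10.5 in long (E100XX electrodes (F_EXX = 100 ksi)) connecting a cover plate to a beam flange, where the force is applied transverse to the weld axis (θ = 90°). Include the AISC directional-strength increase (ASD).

R_n/Ω ≈ 167 kip

t_e = 0.707 × 0.25 = 0.1767 in; A_we = 0.1767 × 21 = 3.712 in².
Directional factor: 1.0 + 0.5 sin^1.5(90°) = 1.5.
F_nw = 0.6 × 100 × 1.5 = 90 ksi.
R_n/Ω = (90 × 3.712) / 2.0 = 167 kip.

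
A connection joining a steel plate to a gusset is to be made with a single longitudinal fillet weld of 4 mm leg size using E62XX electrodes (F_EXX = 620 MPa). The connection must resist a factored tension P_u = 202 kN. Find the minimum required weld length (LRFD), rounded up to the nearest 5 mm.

Throat t_e = 0.707 × 4 = 2.828 mm.
φr_n = 0.75 × 0.6 × 620 × 2.828 × 10⁻³ = 0.789 kN/mm.
L_req = P_u / φr_n = 202 / 0.789 = 256 mm total.
Round up → use L = 260 mm.

L = 260 mm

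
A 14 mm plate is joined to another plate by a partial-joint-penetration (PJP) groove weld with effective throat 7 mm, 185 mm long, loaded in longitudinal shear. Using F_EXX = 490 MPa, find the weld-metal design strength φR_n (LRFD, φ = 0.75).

Effective throat (given) t_e = 7 mm.
A_we = 7 × 185 = 1295 mm².
F_nw = 0.6 F_EXX = 294 MPa.
φR_n = 0.75 × 294 × 1295 × 10⁻³ = 285.5 kN.

φR_n ≈ 286 kN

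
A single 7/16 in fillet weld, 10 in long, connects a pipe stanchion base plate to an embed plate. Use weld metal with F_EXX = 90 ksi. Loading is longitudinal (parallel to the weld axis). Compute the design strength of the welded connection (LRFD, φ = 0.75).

φR_n ≈ 125 kip

Effective throat t_e = 0.707 × 0.4375 = 0.3093 in.
Total length L = 10 in; A_we = 0.3093 × 10 = 3.093 in².
F_nw = 0.6 F_EXX = 0.6 × 90 = 54 ksi.
φR_n = 0.75 × 54 × 3.093 = 125.3 kip.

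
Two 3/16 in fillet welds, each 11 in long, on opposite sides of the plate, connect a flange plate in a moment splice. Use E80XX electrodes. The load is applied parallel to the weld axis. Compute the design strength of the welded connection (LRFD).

E80XX → F_EXX = 80 ksi.
Effective throat t_e = 0.707 × 0.1875 = 0.1326 in.
Total length L = 22 in; A_we = 0.1326 × 22 = 2.916 in².
F_nw = 0.6 F_EXX = 0.6 × 80 = 48 ksi.
φR_n = 0.75 × 48 × 2.916 = 105 kip.

φR_n ≈ 105 kip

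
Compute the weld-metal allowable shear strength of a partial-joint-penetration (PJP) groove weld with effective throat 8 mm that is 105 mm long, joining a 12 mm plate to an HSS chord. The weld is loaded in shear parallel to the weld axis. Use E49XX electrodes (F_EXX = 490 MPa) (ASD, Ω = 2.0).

Effective throat (given) t_e = 8 mm.
A_we = 8 × 105 = 840 mm².
F_nw = 0.6 F_EXX = 294 MPa.
R_n/Ω = (294 × 840) / 2.0 × 10⁻³ = 123.5 kN.

R_n/Ω ≈ 123 kN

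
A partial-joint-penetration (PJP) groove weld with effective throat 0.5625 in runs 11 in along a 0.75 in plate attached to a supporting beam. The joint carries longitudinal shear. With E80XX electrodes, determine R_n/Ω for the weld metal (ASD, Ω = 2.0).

R_n/Ω ≈ 148 kips

E80XX → F_EXX = 80 ksi.
Effective throat (given) t_e = 0.5625 in.
A_we = 0.5625 × 11 = 6.188 in².
F_nw = 0.6 F_EXX = 48 ksi.
R_n/Ω = (48 × 6.188) / 2.0 = 148.5 kips.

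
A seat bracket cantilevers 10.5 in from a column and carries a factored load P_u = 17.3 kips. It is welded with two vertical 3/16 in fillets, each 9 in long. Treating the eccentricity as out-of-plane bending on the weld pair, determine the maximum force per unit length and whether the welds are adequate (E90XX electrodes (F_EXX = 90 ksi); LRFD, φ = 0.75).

f_max ≈ 6.8 kip/in; NOT adequate

L_w = 2 × 9 = 18 in; section modulus (unit throat) S = 2 × L²/6 = 27 in².
Direct shear f_v = P/L_w = 17.3/18 = 0.9611 kip/in.
Moment M = P × e = 17.3 × 10.5 = 181.65 kip·in; bending f_b = M/S = 6.728 kip/in.
f_max = √(f_v² + f_b²) = √(0.9611² + 6.728²) = 6.796 kip/in.
φr_n = 0.75 × 0.6 × 90 × (0.707 × 0.1875) = 5.369 kip/in → NOT adequate.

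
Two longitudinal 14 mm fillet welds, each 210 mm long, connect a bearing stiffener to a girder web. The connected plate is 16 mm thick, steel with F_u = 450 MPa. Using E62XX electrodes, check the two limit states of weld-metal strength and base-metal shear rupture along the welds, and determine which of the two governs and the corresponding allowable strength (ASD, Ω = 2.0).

E62XX → F_EXX = 620 MPa.
t_e = 0.707 × 14 = 9.898 mm; L = 420 mm.
Weld metal: R_n/Ω = (1/2.0) × 0.6 × 620 × 9.898 × 420 × 10⁻³ = 773.2 kN.
Base metal (shear rupture): R_n/Ω = (1/2.0) × 0.6 × 450 × 16 × 420 × 10⁻³ = 907.2 kN.
Governing: weld metal.

R_n/Ω ≈ 773 kN (weld metal governs)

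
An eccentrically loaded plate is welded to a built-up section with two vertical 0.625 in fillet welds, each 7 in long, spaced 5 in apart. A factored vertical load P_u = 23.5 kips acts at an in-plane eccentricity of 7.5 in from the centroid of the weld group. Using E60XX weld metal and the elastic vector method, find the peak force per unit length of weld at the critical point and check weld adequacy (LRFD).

E60XX → F_EXX = 60 ksi.
Total weld length L_w = 14 in. Treat welds as unit-width lines.
Polar moment about centroid: J = 2[d³/12 + d(b/2)²] = 2[7³/12 + 7×2.5²] = 144.7 in³.
Direct shear f_v = P/L_w = 23.5 / 14 = 1.679 kip/in (vertical).
Torsion M = P·e = 23.5 × 7.5 = 176.25 kip·in.
Critical point at (x, y) = (2.5, 3.5) from centroid. f_tx = M·y/J = 4.264 kip/in; f_ty = M·x/J = 3.046 kip/in.
Resultant f_max = √[f_tx² + (f_v + f_ty)²] = √[4.264² + (1.679 + 3.046)²] = 6.364 kip/in.
Capacity per unit length: φr_n = 0.75 × 0.6 × 60 × (0.707 × 0.625) = 11.93 kip/in.
6.364 ≤ 11.93 → adequate.

f_max ≈ 6.36 kip/in; adequate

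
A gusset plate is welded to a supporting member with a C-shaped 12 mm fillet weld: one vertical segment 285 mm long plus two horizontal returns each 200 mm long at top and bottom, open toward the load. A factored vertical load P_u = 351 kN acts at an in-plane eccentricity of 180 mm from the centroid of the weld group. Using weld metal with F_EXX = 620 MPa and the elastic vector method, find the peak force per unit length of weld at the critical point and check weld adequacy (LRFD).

f_max ≈ 1380 N/mm; adequate

Total weld length L_w = 685 mm. Treat welds as unit-width lines.
Centroid: x̄ = 2×200×100 / 685 = 58.39 mm from the vertical weld.
Polar moment about centroid: J = I_x + I_y = [285³/12 + 2×200×142.5²] + [285×58.39² + 2(200³/12 + 200×41.61²)] = 13050000 mm³.
Direct shear f_v = P/L_w = 351×10³ / 685 = 512.4 N/mm (vertical).
Torsion M = P·e = 351×10³ × 180 = 63180000 N·mm.
Critical point at (x, y) = (141.6, 142.5) from centroid. f_tx = M·y/J = 689.9 N/mm; f_ty = M·x/J = 685.6 N/mm.
Resultant f_max = √[f_tx² + (f_v + f_ty)²] = √[689.9² + (512.4 + 685.6)²] = 1382 N/mm.
Capacity per unit length: φr_n = 0.75 × 0.6 × 620 × (0.707 × 12) = 2367 N/mm.
1382 ≤ 2367 → adequate.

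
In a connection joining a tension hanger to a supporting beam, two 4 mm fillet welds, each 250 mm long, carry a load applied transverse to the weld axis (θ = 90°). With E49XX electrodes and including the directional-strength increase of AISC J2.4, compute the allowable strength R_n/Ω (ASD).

E49XX → F_EXX = 490 MPa.
t_e = 0.707 × 4 = 2.828 mm; A_we = 2.828 × 500 = 1414 mm².
Directional factor: 1.0 + 0.5 sin^1.5(90°) = 1.5.
F_nw = 0.6 × 490 × 1.5 = 441 MPa.
R_n/Ω = (441 × 1414) / 2.0 × 10⁻³ = 311.8 kN.

R_n/Ω ≈ 312 kN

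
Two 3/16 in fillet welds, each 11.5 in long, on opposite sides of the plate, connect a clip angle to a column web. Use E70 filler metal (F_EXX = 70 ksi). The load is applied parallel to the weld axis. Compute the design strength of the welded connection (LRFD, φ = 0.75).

Effective throat t_e = 0.707 × 0.1875 = 0.1326 in.
Total length L = 23 in; A_we = 0.1326 × 23 = 3.049 in².
F_nw = 0.6 F_EXX = 0.6 × 70 = 42 ksi.
φR_n = 0.75 × 42 × 3.049 = 96.04 kip.

φR_n ≈ 96 kip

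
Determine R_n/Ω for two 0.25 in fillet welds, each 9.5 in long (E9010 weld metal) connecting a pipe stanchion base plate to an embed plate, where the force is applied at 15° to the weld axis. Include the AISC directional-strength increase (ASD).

R_n/Ω ≈ 96.6 kips

E90XX → F_EXX = 90 ksi.
t_e = 0.707 × 0.25 = 0.1767 in; A_we = 0.1767 × 19 = 3.358 in².
Directional factor: 1.0 + 0.5 sin^1.5(15°) = 1.066.
F_nw = 0.6 × 90 × 1.066 = 57.56 ksi.
R_n/Ω = (57.56 × 3.358) / 2.0 = 96.64 kips.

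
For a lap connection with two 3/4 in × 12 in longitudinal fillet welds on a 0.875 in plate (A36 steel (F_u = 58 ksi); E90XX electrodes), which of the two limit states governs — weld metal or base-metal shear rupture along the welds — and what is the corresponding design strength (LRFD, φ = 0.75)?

E90XX → F_EXX = 90 ksi.
t_e = 0.707 × 0.75 = 0.5302 in; L = 24 in.
Weld metal: φR_n = 0.75 × 0.6 × 90 × 0.5302 × 24 = 515.4 kips.
Base metal (shear rupture): φR_n = 0.75 × 0.6 × 58 × 0.875 × 24 = 548.1 kips.
Governing: weld metal.

φR_n ≈ 515 kips (weld metal governs)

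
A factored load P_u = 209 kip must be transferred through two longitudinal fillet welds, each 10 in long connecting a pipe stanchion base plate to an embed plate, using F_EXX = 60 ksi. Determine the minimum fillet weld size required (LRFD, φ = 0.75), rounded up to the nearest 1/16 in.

Total weld length L = 20 in.
Required throat t_e = P_u / (φ × 0.6 F_EXX × L) = 209 / (0.75 × 0.6 × 60 × 20) = 0.387 in.
Required leg w = t_e / 0.707 = 0.5474 in → use 9/16 in.

w = 9/16 in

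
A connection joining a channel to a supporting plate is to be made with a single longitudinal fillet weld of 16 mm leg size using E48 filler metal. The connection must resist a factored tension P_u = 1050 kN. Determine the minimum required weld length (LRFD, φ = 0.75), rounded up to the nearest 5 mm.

E48XX → F_EXX = 480 MPa.
Throat t_e = 0.707 × 16 = 11.31 mm.
φr_n = 0.75 × 0.6 × 480 × 11.31 × 10⁻³ = 2.443 kN/mm.
L_req = P_u / φr_n = 1050 / 2.443 = 429.7 mm total.
Round up → use L = 430 mm.

L = 430 mm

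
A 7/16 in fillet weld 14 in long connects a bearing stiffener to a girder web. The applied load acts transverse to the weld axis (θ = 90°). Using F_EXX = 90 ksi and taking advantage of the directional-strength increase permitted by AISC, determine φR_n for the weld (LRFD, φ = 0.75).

t_e = 0.707 × 0.4375 = 0.3093 in; A_we = 0.3093 × 14 = 4.33 in².
Directional factor: 1.0 + 0.5 sin^1.5(90°) = 1.5.
F_nw = 0.6 × 90 × 1.5 = 81 ksi.
φR_n = 0.75 × 81 × 4.33 = 263.1 kip.

φR_n ≈ 263 kip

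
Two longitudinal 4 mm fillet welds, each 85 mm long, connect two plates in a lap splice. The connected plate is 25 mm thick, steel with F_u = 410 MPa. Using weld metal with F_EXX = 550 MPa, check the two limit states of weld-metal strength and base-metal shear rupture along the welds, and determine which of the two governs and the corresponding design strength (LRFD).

t_e = 0.707 × 4 = 2.828 mm; L = 170 mm.
Weld metal: φR_n = 0.75 × 0.6 × 550 × 2.828 × 170 × 10⁻³ = 119 kN.
Base metal (shear rupture): φR_n = 0.75 × 0.6 × 410 × 25 × 170 × 10⁻³ = 784.1 kN.
Governing: weld metal.

φR_n ≈ 119 kN (weld metal governs)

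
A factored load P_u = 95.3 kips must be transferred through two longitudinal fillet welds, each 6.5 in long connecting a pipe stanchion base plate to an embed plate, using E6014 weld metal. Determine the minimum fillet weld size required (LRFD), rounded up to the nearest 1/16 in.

E60XX → F_EXX = 60 ksi.
Total weld length L = 13 in.
Required throat t_e = P_u / (φ × 0.6 F_EXX × L) = 95.3 / (0.75 × 0.6 × 60 × 13) = 0.2715 in.
Required leg w = t_e / 0.707 = 0.384 in → use 7/16 in.

w = 7/16 in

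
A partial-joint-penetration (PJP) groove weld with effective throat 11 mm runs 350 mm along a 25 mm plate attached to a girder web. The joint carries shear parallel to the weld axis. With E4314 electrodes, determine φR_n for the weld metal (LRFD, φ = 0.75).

E43XX → F_EXX = 430 MPa.
Effective throat (given) t_e = 11 mm.
A_we = 11 × 350 = 3850 mm².
F_nw = 0.6 F_EXX = 258 MPa.
φR_n = 0.75 × 258 × 3850 × 10⁻³ = 745 kN.

φR_n ≈ 745 kN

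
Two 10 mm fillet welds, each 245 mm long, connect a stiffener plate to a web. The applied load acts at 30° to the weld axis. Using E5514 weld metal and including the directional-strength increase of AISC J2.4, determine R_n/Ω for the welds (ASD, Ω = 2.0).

R_n/Ω ≈ 673 kN

E55XX → F_EXX = 550 MPa.
t_e = 0.707 × 10 = 7.07 mm; A_we = 7.07 × 490 = 3464 mm².
Directional factor: 1.0 + 0.5 sin^1.5(30°) = 1.177.
F_nw = 0.6 × 550 × 1.177 = 388.3 MPa.
R_n/Ω = (388.3 × 3464) / 2.0 × 10⁻³ = 672.7 kN.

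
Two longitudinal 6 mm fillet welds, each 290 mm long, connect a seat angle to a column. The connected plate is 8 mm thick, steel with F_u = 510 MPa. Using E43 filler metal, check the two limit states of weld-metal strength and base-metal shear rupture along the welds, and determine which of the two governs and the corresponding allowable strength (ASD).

E43XX → F_EXX = 430 MPa.
t_e = 0.707 × 6 = 4.242 mm; L = 580 mm.
Weld metal: R_n/Ω = (1/2.0) × 0.6 × 430 × 4.242 × 580 × 10⁻³ = 317.4 kN.
Base metal (shear rupture): R_n/Ω = (1/2.0) × 0.6 × 510 × 8 × 580 × 10⁻³ = 709.9 kN.
Governing: weld metal.

R_n/Ω ≈ 317 kN (weld metal governs)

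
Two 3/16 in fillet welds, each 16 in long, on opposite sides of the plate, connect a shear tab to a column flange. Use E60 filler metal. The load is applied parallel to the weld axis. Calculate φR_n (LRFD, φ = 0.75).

E60XX → F_EXX = 60 ksi.
Effective throat t_e = 0.707 × 0.1875 = 0.1326 in.
Total length L = 32 in; A_we = 0.1326 × 32 = 4.242 in².
F_nw = 0.6 F_EXX = 0.6 × 60 = 36 ksi.
φR_n = 0.75 × 36 × 4.242 = 114.5 kip.

φR_n ≈ 115 kip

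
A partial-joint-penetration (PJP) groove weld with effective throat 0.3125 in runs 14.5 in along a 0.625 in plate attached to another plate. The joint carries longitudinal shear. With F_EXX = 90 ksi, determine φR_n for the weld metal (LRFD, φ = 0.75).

φR_n ≈ 184 kips

Effective throat (given) t_e = 0.3125 in.
A_we = 0.3125 × 14.5 = 4.531 in².
F_nw = 0.6 F_EXX = 54 ksi.
φR_n = 0.75 × 54 × 4.531 = 183.5 kips.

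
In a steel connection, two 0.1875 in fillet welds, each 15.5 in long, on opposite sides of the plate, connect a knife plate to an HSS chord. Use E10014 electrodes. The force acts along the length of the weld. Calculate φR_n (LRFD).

φR_n ≈ 185 kip

E100XX → F_EXX = 100 ksi.
Effective throat t_e = 0.707 × 0.1875 = 0.1326 in.
Total length L = 31 in; A_we = 0.1326 × 31 = 4.109 in².
F_nw = 0.6 F_EXX = 0.6 × 100 = 60 ksi.
φR_n = 0.75 × 60 × 4.109 = 184.9 kip.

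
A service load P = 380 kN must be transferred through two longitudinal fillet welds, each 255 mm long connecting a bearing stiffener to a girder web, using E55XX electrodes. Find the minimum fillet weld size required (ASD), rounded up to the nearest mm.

w = 7 mm

E55XX → F_EXX = 550 MPa.
Total weld length L = 510 mm.
Required throat t_e = P × Ω / (0.6 F_EXX × L) = 380 × 2.0 / (0.6 × 550 × 510 × 10⁻³) = 4.516 mm.
Required leg w = t_e / 0.707 = 6.387 mm → use 7 mm.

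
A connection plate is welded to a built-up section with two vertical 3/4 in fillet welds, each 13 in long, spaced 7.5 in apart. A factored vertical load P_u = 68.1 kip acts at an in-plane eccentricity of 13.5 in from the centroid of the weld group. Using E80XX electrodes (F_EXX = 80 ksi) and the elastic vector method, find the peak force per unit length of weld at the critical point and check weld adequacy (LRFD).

f_max ≈ 11 kip/in; adequate

Total weld length L_w = 26 in. Treat welds as unit-width lines.
Polar moment about centroid: J = 2[d³/12 + d(b/2)²] = 2[13³/12 + 13×3.75²] = 731.8 in³.
Direct shear f_v = P/L_w = 68.1 / 26 = 2.619 kip/in (vertical).
Torsion M = P·e = 68.1 × 13.5 = 919.35 kip·in.
Critical point at (x, y) = (3.75, 6.5) from centroid. f_tx = M·y/J = 8.166 kip/in; f_ty = M·x/J = 4.711 kip/in.
Resultant f_max = √[f_tx² + (f_v + f_ty)²] = √[8.166² + (2.619 + 4.711)²] = 10.97 kip/in.
Capacity per unit length: φr_n = 0.75 × 0.6 × 80 × (0.707 × 0.75) = 19.09 kip/in.
10.97 ≤ 19.09 → adequate.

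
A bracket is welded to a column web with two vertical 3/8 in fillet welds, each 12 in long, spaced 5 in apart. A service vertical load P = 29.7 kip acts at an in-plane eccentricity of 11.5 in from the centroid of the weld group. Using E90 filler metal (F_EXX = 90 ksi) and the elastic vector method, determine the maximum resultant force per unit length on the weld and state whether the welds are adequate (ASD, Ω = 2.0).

f_max ≈ 5.66 kip/in; adequate

Total weld length L_w = 24 in. Treat welds as unit-width lines.
Polar moment about centroid: J = 2[d³/12 + d(b/2)²] = 2[12³/12 + 12×2.5²] = 438 in³.
Direct shear f_v = P/L_w = 29.7 / 24 = 1.238 kip/in (vertical).
Torsion M = P·e = 29.7 × 11.5 = 341.55 kip·in.
Critical point at (x, y) = (2.5, 6) from centroid. f_tx = M·y/J = 4.679 kip/in; f_ty = M·x/J = 1.949 kip/in.
Resultant f_max = √[f_tx² + (f_v + f_ty)²] = √[4.679² + (1.238 + 1.949)²] = 5.661 kip/in.
Capacity per unit length: r_n/Ω = (1/2.0) × 0.6 × 90 × (0.707 × 0.375) = 7.158 kip/in.
5.661 ≤ 7.158 → adequate.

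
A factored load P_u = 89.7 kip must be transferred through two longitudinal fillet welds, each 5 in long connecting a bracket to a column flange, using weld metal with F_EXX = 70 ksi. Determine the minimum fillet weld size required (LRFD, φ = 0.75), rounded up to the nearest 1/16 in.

w = 7/16 in

Total weld length L = 10 in.
Required throat t_e = P_u / (φ × 0.6 F_EXX × L) = 89.7 / (0.75 × 0.6 × 70 × 10) = 0.2848 in.
Required leg w = t_e / 0.707 = 0.4028 in → use 7/16 in.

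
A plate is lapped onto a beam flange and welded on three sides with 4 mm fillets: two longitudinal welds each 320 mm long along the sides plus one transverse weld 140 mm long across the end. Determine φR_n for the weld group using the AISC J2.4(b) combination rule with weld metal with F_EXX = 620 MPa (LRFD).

t_e = 0.707 × 4 = 2.828 mm.
R_nwl = 0.6 × 620 × 2.828 × 640 × 10⁻³ = 673.3 kN (longitudinal, 2 welds).
R_nwt = 0.6 × 620 × 2.828 × 140 × 10⁻³ = 147.3 kN (transverse, base value).
(i) R_nwl + R_nwt = 820.6 kN; (ii) 0.85 R_nwl + 1.5 R_nwt = 793.2 kN.
R_n = max = 820.6 kN [governs: (i)]; φR_n = 615.4 kN.

φR_n ≈ 615 kN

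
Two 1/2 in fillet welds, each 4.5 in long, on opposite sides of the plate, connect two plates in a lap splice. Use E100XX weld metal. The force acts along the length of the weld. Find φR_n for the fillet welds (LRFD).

φR_n ≈ 143 kip

E100XX → F_EXX = 100 ksi.
Effective throat t_e = 0.707 × 0.5 = 0.3535 in.
Total length L = 9 in; A_we = 0.3535 × 9 = 3.181 in².
F_nw = 0.6 F_EXX = 0.6 × 100 = 60 ksi.
φR_n = 0.75 × 60 × 3.181 = 143.2 kip.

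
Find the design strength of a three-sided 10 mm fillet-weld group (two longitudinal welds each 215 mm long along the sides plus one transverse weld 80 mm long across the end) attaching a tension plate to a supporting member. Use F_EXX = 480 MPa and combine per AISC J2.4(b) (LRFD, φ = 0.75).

φR_n ≈ 779 kN

t_e = 0.707 × 10 = 7.07 mm.
R_nwl = 0.6 × 480 × 7.07 × 430 × 10⁻³ = 875.5 kN (longitudinal, 2 welds).
R_nwt = 0.6 × 480 × 7.07 × 80 × 10⁻³ = 162.9 kN (transverse, base value).
(i) R_nwl + R_nwt = 1038 kN; (ii) 0.85 R_nwl + 1.5 R_nwt = 988.6 kN.
R_n = max = 1038 kN [governs: (i)]; φR_n = 778.8 kN.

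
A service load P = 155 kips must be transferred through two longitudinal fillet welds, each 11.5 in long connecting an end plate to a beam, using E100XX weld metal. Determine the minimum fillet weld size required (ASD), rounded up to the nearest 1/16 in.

w = 3/8 in

E100XX → F_EXX = 100 ksi.
Total weld length L = 23 in.
Required throat t_e = P × Ω / (0.6 F_EXX × L) = 155 × 2.0 / (0.6 × 100 × 23) = 0.2246 in.
Required leg w = t_e / 0.707 = 0.3177 in → use 3/8 in.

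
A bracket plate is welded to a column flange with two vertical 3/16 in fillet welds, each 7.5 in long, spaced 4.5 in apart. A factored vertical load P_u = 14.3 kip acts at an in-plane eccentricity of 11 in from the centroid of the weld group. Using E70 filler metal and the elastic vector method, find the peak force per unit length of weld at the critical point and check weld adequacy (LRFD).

f_max ≈ 5.26 kip/in; NOT adequate

E70XX → F_EXX = 70 ksi.
Total weld length L_w = 15 in. Treat welds as unit-width lines.
Polar moment about centroid: J = 2[d³/12 + d(b/2)²] = 2[7.5³/12 + 7.5×2.25²] = 146.2 in³.
Direct shear f_v = P/L_w = 14.3 / 15 = 0.9533 kip/in (vertical).
Torsion M = P·e = 14.3 × 11 = 157.3 kip·in.
Critical point at (x, y) = (2.25, 3.75) from centroid. f_tx = M·y/J = 4.033 kip/in; f_ty = M·x/J = 2.42 kip/in.
Resultant f_max = √[f_tx² + (f_v + f_ty)²] = √[4.033² + (0.9533 + 2.42)²] = 5.258 kip/in.
Capacity per unit length: φr_n = 0.75 × 0.6 × 70 × (0.707 × 0.1875) = 4.176 kip/in.
5.258 > 4.176 → NOT adequate.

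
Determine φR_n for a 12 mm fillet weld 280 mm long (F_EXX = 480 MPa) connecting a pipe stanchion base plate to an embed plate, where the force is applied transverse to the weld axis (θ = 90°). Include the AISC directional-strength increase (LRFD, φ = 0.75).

t_e = 0.707 × 12 = 8.484 mm; A_we = 8.484 × 280 = 2376 mm².
Directional factor: 1.0 + 0.5 sin^1.5(90°) = 1.5.
F_nw = 0.6 × 480 × 1.5 = 432 MPa.
φR_n = 0.75 × 432 × 2376 × 10⁻³ = 769.7 kN.

φR_n ≈ 770 kN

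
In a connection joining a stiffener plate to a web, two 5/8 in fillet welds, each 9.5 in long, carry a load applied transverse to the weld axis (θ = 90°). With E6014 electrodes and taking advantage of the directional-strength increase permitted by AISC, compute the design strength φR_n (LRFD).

E60XX → F_EXX = 60 ksi.
t_e = 0.707 × 0.625 = 0.4419 in; A_we = 0.4419 × 19 = 8.396 in².
Directional factor: 1.0 + 0.5 sin^1.5(90°) = 1.5.
F_nw = 0.6 × 60 × 1.5 = 54 ksi.
φR_n = 0.75 × 54 × 8.396 = 340 kip.

φR_n ≈ 340 kip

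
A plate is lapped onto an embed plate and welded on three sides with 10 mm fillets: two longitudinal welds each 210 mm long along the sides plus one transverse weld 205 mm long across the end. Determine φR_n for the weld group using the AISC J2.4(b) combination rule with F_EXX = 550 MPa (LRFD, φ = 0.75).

φR_n ≈ 1160 kN

t_e = 0.707 × 10 = 7.07 mm.
R_nwl = 0.6 × 550 × 7.07 × 420 × 10⁻³ = 979.9 kN (longitudinal, 2 welds).
R_nwt = 0.6 × 550 × 7.07 × 205 × 10⁻³ = 478.3 kN (transverse, base value).
(i) R_nwl + R_nwt = 1458 kN; (ii) 0.85 R_nwl + 1.5 R_nwt = 1550 kN.
R_n = max = 1550 kN [governs: (ii)]; φR_n = 1163 kN.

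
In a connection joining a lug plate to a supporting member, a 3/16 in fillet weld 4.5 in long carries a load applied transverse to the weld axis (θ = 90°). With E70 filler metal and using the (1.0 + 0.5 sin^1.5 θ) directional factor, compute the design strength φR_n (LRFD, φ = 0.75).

φR_n ≈ 28.2 kip

E70XX → F_EXX = 70 ksi.
t_e = 0.707 × 0.1875 = 0.1326 in; A_we = 0.1326 × 4.5 = 0.5965 in².
Directional factor: 1.0 + 0.5 sin^1.5(90°) = 1.5.
F_nw = 0.6 × 70 × 1.5 = 63 ksi.
φR_n = 0.75 × 63 × 0.5965 = 28.19 kip.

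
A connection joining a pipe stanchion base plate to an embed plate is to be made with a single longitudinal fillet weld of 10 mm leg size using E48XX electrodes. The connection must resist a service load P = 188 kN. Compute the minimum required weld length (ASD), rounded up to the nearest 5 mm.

E48XX → F_EXX = 480 MPa.
Throat t_e = 0.707 × 10 = 7.07 mm.
r_n/Ω = (0.6 × 480 × 7.07) / 2.0 = 1018 N/mm = 1.018 kN/mm.
L_req = P / (r_n/Ω) = 188 / 1.018 = 184.7 mm total.
Round up → use L = 185 mm.

L = 185 mm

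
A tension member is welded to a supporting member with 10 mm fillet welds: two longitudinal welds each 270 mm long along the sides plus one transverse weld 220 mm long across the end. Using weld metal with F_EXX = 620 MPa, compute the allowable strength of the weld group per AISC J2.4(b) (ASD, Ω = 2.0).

t_e = 0.707 × 10 = 7.07 mm.
R_nwl = 0.6 × 620 × 7.07 × 540 × 10⁻³ = 1420 kN (longitudinal, 2 welds).
R_nwt = 0.6 × 620 × 7.07 × 220 × 10⁻³ = 578.6 kN (transverse, base value).
(i) R_nwl + R_nwt = 1999 kN; (ii) 0.85 R_nwl + 1.5 R_nwt = 2075 kN.
R_n = max = 2075 kN [governs: (ii)]; R_n/Ω = 1038 kN.

R_n/Ω ≈ 1040 kN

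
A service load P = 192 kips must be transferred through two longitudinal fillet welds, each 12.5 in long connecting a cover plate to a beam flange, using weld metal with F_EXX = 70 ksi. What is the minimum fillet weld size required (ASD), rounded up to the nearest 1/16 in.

w = 9/16 in

Total weld length L = 25 in.
Required throat t_e = P × Ω / (0.6 F_EXX × L) = 192 × 2.0 / (0.6 × 70 × 25) = 0.3657 in.
Required leg w = t_e / 0.707 = 0.5173 in → use 9/16 in.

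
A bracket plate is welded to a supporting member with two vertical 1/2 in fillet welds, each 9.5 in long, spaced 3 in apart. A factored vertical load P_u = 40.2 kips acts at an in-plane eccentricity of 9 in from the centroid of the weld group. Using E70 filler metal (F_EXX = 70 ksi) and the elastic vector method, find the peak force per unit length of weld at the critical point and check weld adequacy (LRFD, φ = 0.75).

Total weld length L_w = 19 in. Treat welds as unit-width lines.
Polar moment about centroid: J = 2[d³/12 + d(b/2)²] = 2[9.5³/12 + 9.5×1.5²] = 185.6 in³.
Direct shear f_v = P/L_w = 40.2 / 19 = 2.116 kip/in (vertical).
Torsion M = P·e = 40.2 × 9 = 361.8 kip·in.
Critical point at (x, y) = (1.5, 4.75) from centroid. f_tx = M·y/J = 9.257 kip/in; f_ty = M·x/J = 2.923 kip/in.
Resultant f_max = √[f_tx² + (f_v + f_ty)²] = √[9.257² + (2.116 + 2.923)²] = 10.54 kip/in.
Capacity per unit length: φr_n = 0.75 × 0.6 × 70 × (0.707 × 0.5) = 11.14 kip/in.
10.54 ≤ 11.14 → adequate.

f_max ≈ 10.5 kip/in; adequate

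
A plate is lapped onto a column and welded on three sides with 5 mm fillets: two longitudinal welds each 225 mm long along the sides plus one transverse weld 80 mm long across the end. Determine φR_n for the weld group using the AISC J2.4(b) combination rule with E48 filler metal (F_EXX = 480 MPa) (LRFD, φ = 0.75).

t_e = 0.707 × 5 = 3.535 mm.
R_nwl = 0.6 × 480 × 3.535 × 450 × 10⁻³ = 458.1 kN (longitudinal, 2 welds).
R_nwt = 0.6 × 480 × 3.535 × 80 × 10⁻³ = 81.45 kN (transverse, base value).
(i) R_nwl + R_nwt = 539.6 kN; (ii) 0.85 R_nwl + 1.5 R_nwt = 511.6 kN.
R_n = max = 539.6 kN [governs: (i)]; φR_n = 404.7 kN.

φR_n ≈ 405 kN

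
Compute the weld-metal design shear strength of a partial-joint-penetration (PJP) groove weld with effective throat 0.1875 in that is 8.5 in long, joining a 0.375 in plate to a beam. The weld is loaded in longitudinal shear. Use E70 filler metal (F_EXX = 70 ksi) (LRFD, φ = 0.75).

Effective throat (given) t_e = 0.1875 in.
A_we = 0.1875 × 8.5 = 1.594 in².
F_nw = 0.6 F_EXX = 42 ksi.
φR_n = 0.75 × 42 × 1.594 = 50.2 kip.

φR_n ≈ 50.2 kip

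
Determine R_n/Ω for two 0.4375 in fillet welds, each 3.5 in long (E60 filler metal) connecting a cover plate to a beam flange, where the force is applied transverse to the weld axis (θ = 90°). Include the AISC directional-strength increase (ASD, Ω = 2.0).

E60XX → F_EXX = 60 ksi.
t_e = 0.707 × 0.4375 = 0.3093 in; A_we = 0.3093 × 7 = 2.165 in².
Directional factor: 1.0 + 0.5 sin^1.5(90°) = 1.5.
F_nw = 0.6 × 60 × 1.5 = 54 ksi.
R_n/Ω = (54 × 2.165) / 2.0 = 58.46 kips.

R_n/Ω ≈ 58.5 kips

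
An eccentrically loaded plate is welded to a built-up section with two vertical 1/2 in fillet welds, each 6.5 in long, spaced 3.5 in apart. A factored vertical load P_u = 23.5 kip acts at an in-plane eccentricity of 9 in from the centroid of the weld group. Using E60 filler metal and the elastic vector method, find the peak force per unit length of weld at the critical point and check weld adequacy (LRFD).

f_max ≈ 10.1 kip/in; NOT adequate

E60XX → F_EXX = 60 ksi.
Total weld length L_w = 13 in. Treat welds as unit-width lines.
Polar moment about centroid: J = 2[d³/12 + d(b/2)²] = 2[6.5³/12 + 6.5×1.75²] = 85.58 in³.
Direct shear f_v = P/L_w = 23.5 / 13 = 1.808 kip/in (vertical).
Torsion M = P·e = 23.5 × 9 = 211.5 kip·in.
Critical point at (x, y) = (1.75, 3.25) from centroid. f_tx = M·y/J = 8.032 kip/in; f_ty = M·x/J = 4.325 kip/in.
Resultant f_max = √[f_tx² + (f_v + f_ty)²] = √[8.032² + (1.808 + 4.325)²] = 10.11 kip/in.
Capacity per unit length: φr_n = 0.75 × 0.6 × 60 × (0.707 × 0.5) = 9.544 kip/in.
10.11 > 9.544 → NOT adequate.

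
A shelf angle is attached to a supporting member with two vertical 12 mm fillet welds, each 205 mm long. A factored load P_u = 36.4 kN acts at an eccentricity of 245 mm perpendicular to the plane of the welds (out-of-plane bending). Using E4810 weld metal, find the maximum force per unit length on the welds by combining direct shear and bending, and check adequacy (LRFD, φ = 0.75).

f_max ≈ 643 N/mm; adequate

E48XX → F_EXX = 480 MPa.
L_w = 2 × 205 = 410 mm; section modulus (unit throat) S = 2 × L²/6 = 14010 mm².
Direct shear f_v = P/L_w = 36.4×10³/410 = 88.78 N/mm.
Moment M = P × e = 36.4×10³ × 245 = 8918000 N·mm; bending f_b = M/S = 636.6 N/mm.
f_max = √(f_v² + f_b²) = √(88.78² + 636.6²) = 642.8 N/mm.
φr_n = 0.75 × 0.6 × 480 × (0.707 × 12) = 1833 N/mm → adequate.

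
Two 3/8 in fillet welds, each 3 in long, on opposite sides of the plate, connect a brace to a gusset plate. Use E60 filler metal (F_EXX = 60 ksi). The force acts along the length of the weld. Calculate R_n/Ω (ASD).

R_n/Ω ≈ 28.6 kips

Effective throat t_e = 0.707 × 0.375 = 0.2651 in.
Total length L = 6 in; A_we = 0.2651 × 6 = 1.591 in².
F_nw = 0.6 F_EXX = 0.6 × 60 = 36 ksi.
R_n = 36 × 1.591 = 57.27 kips; R_n/Ω = 57.27/2.0 = 28.63 kips.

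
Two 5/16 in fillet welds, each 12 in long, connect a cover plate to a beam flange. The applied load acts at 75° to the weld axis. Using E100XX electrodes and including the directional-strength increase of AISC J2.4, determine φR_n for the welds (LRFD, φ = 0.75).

E100XX → F_EXX = 100 ksi.
t_e = 0.707 × 0.3125 = 0.2209 in; A_we = 0.2209 × 24 = 5.302 in².
Directional factor: 1.0 + 0.5 sin^1.5(75°) = 1.475.
F_nw = 0.6 × 100 × 1.475 = 88.48 ksi.
φR_n = 0.75 × 88.48 × 5.302 = 351.9 kips.

φR_n ≈ 352 kips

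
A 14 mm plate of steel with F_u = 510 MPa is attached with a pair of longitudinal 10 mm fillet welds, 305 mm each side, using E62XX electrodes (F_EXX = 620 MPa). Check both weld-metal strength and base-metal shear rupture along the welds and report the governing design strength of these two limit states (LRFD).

t_e = 0.707 × 10 = 7.07 mm; L = 610 mm.
Weld metal: φR_n = 0.75 × 0.6 × 620 × 7.07 × 610 × 10⁻³ = 1203 kN.
Base metal (shear rupture): φR_n = 0.75 × 0.6 × 510 × 14 × 610 × 10⁻³ = 1960 kN.
Governing: weld metal.

φR_n ≈ 1200 kN (weld metal governs)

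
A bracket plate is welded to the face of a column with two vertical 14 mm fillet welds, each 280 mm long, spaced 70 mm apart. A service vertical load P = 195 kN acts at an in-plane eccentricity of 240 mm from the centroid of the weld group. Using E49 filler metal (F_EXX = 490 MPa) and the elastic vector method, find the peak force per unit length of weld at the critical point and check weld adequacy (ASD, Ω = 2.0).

Total weld length L_w = 560 mm. Treat welds as unit-width lines.
Polar moment about centroid: J = 2[d³/12 + d(b/2)²] = 2[280³/12 + 280×35²] = 4345000 mm³.
Direct shear f_v = P/L_w = 195×10³ / 560 = 348.2 N/mm (vertical).
Torsion M = P·e = 195×10³ × 240 = 46800000 N·mm.
Critical point at (x, y) = (35, 140) from centroid. f_tx = M·y/J = 1508 N/mm; f_ty = M·x/J = 377 N/mm.
Resultant f_max = √[f_tx² + (f_v + f_ty)²] = √[1508² + (348.2 + 377)²] = 1673 N/mm.
Capacity per unit length: r_n/Ω = (1/2.0) × 0.6 × 490 × (0.707 × 14) = 1455 N/mm.
1673 > 1455 → NOT adequate.

f_max ≈ 1670 N/mm; NOT adequate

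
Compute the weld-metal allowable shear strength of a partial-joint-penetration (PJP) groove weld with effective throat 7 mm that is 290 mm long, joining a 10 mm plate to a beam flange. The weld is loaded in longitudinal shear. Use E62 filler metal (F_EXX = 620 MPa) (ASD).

R_n/Ω ≈ 378 kN

Effective throat (given) t_e = 7 mm.
A_we = 7 × 290 = 2030 mm².
F_nw = 0.6 F_EXX = 372 MPa.
R_n/Ω = (372 × 2030) / 2.0 × 10⁻³ = 377.6 kN.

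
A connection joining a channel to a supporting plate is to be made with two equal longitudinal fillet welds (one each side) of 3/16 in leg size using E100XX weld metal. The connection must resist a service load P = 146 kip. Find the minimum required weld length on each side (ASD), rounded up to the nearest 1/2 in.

E100XX → F_EXX = 100 ksi.
Throat t_e = 0.707 × 0.1875 = 0.1326 in.
r_n/Ω = (0.6 × 100 × 0.1326) / 2.0 = 3.977 kip/in.
L_req = P / (r_n/Ω) = 146 / 3.977 = 36.71 in total.
Per side: 36.71 / 2 = 18.36 in.
Round up → use L = 18.5 in on each side.

L = 18.5 in on each side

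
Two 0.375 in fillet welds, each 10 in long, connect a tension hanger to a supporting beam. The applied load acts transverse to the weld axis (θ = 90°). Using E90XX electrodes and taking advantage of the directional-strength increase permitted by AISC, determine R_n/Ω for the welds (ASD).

R_n/Ω ≈ 215 kips

E90XX → F_EXX = 90 ksi.
t_e = 0.707 × 0.375 = 0.2651 in; A_we = 0.2651 × 20 = 5.303 in².
Directional factor: 1.0 + 0.5 sin^1.5(90°) = 1.5.
F_nw = 0.6 × 90 × 1.5 = 81 ksi.
R_n/Ω = (81 × 5.303) / 2.0 = 214.8 kips.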